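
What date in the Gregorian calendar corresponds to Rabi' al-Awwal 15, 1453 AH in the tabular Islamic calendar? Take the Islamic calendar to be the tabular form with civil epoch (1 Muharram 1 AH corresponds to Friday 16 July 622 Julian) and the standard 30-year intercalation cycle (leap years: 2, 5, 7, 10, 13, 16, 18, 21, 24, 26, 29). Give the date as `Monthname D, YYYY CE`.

July 5, 2031 CE

Both dates share Julian Day Number 2463053; in the Gregorian calendar that is 5 July 2031 CE.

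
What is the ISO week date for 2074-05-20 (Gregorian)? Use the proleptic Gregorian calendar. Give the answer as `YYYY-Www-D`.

2074-W20-7

The weekday is Sunday (ISO weekday 7).
That Sunday belongs to ISO week 20 of ISO year 2074.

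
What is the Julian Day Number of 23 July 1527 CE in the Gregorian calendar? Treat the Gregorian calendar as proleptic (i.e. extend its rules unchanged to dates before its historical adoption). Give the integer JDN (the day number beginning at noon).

2278988

JDN 2400001 is 17 November 1858 CE (Gregorian), MJD 0; the target day is −121013 days from there, so JDN = 2278988.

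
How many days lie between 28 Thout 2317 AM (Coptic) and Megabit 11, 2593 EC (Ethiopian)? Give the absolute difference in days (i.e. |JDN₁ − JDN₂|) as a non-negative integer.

JDN of the first date = 2670976.
JDN of the second date = 2671139.
|2671139 − 2670976| = 163.

163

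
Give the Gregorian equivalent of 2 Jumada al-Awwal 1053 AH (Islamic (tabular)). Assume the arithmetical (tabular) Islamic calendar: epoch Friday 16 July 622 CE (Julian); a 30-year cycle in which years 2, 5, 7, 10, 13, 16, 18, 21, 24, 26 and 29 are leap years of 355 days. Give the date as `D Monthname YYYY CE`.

Both dates share Julian Day Number 2321353; in the Gregorian calendar that is 19 July 1643 CE.

19 July 1643 CE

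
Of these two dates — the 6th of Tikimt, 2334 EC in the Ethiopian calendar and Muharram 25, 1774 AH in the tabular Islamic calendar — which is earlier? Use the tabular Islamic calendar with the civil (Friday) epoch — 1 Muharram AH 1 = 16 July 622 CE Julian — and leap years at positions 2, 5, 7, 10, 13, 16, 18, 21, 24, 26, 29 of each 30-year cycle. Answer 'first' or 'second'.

First date → JDN 2576384; second date → JDN 2576756.
JDN 2576384 < JDN 2576756, so the first date is earlier.

first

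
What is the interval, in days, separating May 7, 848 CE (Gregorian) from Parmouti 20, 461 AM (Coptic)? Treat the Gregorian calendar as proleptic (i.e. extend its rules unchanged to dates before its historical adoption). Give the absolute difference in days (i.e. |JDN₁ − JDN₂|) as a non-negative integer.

37639

JDN of the first date = 2030913.
JDN of the second date = 1993274.
|1993274 − 2030913| = 37639.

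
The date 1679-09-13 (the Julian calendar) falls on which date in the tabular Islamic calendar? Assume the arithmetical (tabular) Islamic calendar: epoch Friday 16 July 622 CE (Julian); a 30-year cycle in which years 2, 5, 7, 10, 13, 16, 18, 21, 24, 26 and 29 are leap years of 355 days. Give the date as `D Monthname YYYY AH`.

17 Sha'ban 1090 AH

Julian Day Number of the source date = 2334568.
Converting JDN 2334568 to the tabular Islamic calendar gives 17 Sha'ban 1090 AH.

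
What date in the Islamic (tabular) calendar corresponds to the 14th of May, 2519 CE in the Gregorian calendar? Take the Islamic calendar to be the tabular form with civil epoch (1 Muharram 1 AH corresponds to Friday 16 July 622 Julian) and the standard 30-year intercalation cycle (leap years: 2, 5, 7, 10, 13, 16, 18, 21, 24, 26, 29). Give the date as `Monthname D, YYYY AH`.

Muharram 13, 1956 AH

Julian Day Number of the source date = 2641239.
Converting JDN 2641239 to the tabular Islamic calendar gives 13 Muharram 1956 AH.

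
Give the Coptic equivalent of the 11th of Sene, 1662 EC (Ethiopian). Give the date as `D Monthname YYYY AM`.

11 Paoni 1386 AM

The source date corresponds to 15 June 1670 in the Gregorian calendar (JDN 2331181).
That day falls on 11 Paoni 1386 AM in the Coptic calendar.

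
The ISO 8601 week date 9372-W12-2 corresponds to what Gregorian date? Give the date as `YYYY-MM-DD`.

ISO week 1 of 9372 is the week containing the first Thursday of 9372.
Week 12, day 2 (Tuesday) lands on 9372-03-17.

9372-03-17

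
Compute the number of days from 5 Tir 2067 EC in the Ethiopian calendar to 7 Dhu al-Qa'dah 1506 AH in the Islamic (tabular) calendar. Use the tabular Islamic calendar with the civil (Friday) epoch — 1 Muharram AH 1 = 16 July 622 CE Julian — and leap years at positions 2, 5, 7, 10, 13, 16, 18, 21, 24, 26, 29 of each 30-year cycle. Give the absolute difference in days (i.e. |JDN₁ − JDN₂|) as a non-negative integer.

3112

First date → JDN 2478951; second date → JDN 2482063.
The interval is |2478951 − 2482063| = 3112 days.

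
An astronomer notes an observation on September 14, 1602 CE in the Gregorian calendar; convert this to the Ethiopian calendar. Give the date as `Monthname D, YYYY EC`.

Meskerem 7, 1595 EC

Julian Day Number of the source date = 2306435.
Converting JDN 2306435 to the Ethiopian calendar gives 7 Meskerem 1595 EC.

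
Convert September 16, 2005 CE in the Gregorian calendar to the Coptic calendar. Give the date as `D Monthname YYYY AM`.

Julian Day Number of the source date = 2453630.
Converting JDN 2453630 to the Coptic calendar gives 6 Thout 1722 AM.

6 Thout 1722 AM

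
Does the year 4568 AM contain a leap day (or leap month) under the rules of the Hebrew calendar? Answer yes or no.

yes

Hebrew year 4568 is year 8 of its 19-year Metonic cycle; leap years are at positions 3, 6, 8, 11, 14, 17, 19, so it is a leap year (13 months).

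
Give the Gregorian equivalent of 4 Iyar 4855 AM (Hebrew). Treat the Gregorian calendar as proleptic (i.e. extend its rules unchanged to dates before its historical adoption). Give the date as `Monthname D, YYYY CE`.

Julian Day Number of the source date = 2121108.
Converting JDN 2121108 to the Gregorian calendar gives 18 April 1095 CE.

April 18, 1095 CE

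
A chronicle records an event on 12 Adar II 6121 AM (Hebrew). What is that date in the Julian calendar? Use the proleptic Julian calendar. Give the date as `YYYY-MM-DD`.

2361-03-05

Both dates share Julian Day Number 2583477; in the Julian calendar that is 5 March 2361 CE.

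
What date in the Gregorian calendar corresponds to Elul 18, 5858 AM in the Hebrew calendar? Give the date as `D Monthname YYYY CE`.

15 September 2098 CE

Julian Day Number of the source date = 2487597.
Converting JDN 2487597 to the Gregorian calendar gives 15 September 2098 CE.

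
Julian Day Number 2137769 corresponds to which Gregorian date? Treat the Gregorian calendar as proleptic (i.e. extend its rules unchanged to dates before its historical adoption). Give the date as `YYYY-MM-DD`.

JDN 2451545 is 1 Jan 2000; 2137769 is −313776 days from there.

1140-11-29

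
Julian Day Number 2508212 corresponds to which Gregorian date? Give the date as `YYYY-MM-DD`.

Counting from JDN 2299161 = 15 Oct 1582 gives an offset of 209051 days.

2155-02-24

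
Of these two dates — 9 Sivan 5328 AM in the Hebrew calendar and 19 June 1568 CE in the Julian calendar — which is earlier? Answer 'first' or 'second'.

first

The two dates have Julian Day Numbers 2293926 and 2293940 respectively.
Since 2293926 < 2293940, the first date comes first.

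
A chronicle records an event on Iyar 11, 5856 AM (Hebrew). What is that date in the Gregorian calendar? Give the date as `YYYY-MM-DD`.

Julian Day Number of the source date = 2486732.
Converting JDN 2486732 to the Gregorian calendar gives 3 May 2096 CE.

2096-05-03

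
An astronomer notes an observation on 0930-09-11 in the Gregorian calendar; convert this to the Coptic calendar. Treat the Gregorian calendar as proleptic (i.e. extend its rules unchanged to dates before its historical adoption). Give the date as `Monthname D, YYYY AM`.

Thout 9, 647 AM

Julian Day Number of the source date = 2060989.
Converting JDN 2060989 to the Coptic calendar gives 9 Thout 647 AM.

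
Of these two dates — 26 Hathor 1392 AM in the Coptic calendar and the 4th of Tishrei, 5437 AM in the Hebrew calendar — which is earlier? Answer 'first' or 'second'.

The two dates have Julian Day Numbers 2333178 and 2333461 respectively.
Since 2333178 < 2333461, the first date comes first.

first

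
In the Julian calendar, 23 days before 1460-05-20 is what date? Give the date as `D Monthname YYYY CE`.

JDN of 1460-05-20 = 2254463.
2254463 − 23 = 2254440.
JDN 2254440 in the Julian calendar is 27 April 1460 CE.

27 April 1460 CE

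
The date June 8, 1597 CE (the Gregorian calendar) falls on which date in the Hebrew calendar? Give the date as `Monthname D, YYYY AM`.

Sivan 22, 5357 AM

Both dates share Julian Day Number 2304511; in the Hebrew calendar that is 22 Sivan 5357 AM.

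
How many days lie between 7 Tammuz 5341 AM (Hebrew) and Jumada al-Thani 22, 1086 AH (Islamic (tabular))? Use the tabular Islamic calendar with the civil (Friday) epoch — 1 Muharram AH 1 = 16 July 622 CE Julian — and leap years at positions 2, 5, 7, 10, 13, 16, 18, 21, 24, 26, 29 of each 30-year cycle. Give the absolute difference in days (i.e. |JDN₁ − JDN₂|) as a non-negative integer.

34420

First date → JDN 2298677; second date → JDN 2333097.
The interval is |2298677 − 2333097| = 34420 days.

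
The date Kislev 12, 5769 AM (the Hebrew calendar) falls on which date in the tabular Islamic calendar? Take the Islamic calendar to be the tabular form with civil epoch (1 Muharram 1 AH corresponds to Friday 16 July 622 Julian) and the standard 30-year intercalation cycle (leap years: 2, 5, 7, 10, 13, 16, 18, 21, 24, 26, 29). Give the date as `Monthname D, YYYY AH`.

Dhu al-Hijjah 10, 1429 AH

The source date corresponds to 9 December 2008 in the Gregorian calendar (JDN 2454810).
That day falls on 10 Dhu al-Hijjah 1429 AH in the tabular Islamic calendar.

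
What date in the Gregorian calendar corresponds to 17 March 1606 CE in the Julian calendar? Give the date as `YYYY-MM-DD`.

At this point the Julian calendar is 10 days behind the Gregorian.
17 March 1606 Julian + 10 days → 27 March 1606 Gregorian.

1606-03-27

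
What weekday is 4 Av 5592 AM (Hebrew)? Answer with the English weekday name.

This is JDN 2390396 (31 July 1832 Gregorian).
JDN 2390396 mod 7 = 1, and JDN 0 was a Monday, so this is a Tuesday.

Tuesday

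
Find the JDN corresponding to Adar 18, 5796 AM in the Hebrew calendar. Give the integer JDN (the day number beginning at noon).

2464770

In the Gregorian calendar the same day is 17 March 2036.
JDN 2299161 is 15 October 1582 CE (Gregorian); the target day is +165609 days from there, so JDN = 2464770.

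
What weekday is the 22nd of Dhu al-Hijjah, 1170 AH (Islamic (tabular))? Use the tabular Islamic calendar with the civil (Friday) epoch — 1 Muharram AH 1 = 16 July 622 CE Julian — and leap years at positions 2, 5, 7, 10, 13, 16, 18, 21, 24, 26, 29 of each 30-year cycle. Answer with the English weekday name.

In the Gregorian calendar this is 7 September 1757 (JDN 2363041).
JDN 2363041 mod 7 = 2, and JDN 0 was a Monday, so this is a Wednesday.

Wednesday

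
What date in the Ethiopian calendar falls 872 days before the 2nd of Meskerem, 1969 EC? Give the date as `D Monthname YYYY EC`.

Counting 872 days back from JDN 2443034 reaches JDN 2442162, which is 16 Miyazya 1966 EC.

16 Miyazya 1966 EC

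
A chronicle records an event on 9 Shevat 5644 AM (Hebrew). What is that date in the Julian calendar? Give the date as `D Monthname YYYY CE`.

Julian Day Number of the source date = 2409212.
Converting JDN 2409212 to the Julian calendar gives 24 January 1884 CE.

24 January 1884 CE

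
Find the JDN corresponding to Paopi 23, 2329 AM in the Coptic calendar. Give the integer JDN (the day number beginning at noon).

In the Gregorian calendar the same day is 7 November 2612.
JDN 2400001 is 17 November 1858 CE (Gregorian), MJD 0; the target day is +275383 days from there, so JDN = 2675384.

2675384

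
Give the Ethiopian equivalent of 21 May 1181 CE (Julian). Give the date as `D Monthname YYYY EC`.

Both dates share Julian Day Number 2152559; in the Ethiopian calendar that is 26 Ginbot 1173 EC.

26 Ginbot 1173 EC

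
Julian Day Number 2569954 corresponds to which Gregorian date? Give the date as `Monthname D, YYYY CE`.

March 12, 2324 CE

JDN 2451545 is 1 Jan 2000; 2569954 is +118409 days from there.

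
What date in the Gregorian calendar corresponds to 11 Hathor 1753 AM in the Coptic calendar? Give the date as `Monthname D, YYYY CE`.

Both dates share Julian Day Number 2465018; in the Gregorian calendar that is 20 November 2036 CE.

November 20, 2036 CE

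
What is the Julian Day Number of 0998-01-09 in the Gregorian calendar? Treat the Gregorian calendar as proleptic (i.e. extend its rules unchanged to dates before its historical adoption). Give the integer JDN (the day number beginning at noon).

JDN 2400001 is 17 November 1858 CE (Gregorian), MJD 0; the target day is −314420 days from there, so JDN = 2085581.

2085581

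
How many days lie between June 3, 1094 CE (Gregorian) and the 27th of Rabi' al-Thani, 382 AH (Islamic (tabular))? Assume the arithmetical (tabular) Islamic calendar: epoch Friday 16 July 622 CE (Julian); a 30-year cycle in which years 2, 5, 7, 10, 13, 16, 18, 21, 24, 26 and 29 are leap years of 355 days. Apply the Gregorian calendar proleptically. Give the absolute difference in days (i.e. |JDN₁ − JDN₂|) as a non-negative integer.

First date → JDN 2120789; second date → JDN 2083569.
The interval is |2120789 − 2083569| = 37220 days.

37220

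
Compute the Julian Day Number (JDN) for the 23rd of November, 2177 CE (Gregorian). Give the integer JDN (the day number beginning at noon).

JDN 2400001 is 17 November 1858 CE (Gregorian), MJD 0; the target day is +116519 days from there, so JDN = 2516520.

2516520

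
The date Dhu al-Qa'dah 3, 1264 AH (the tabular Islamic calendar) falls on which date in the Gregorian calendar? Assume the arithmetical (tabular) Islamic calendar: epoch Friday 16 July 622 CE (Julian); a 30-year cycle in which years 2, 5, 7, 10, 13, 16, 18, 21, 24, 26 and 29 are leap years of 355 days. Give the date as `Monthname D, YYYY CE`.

Julian Day Number of the source date = 2396302.
Converting JDN 2396302 to the Gregorian calendar gives 1 October 1848 CE.

October 1, 1848 CE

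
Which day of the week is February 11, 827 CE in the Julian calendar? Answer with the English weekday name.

Monday

This is JDN 2023161 (15 February 827 Gregorian).
2023161 ≡ 0 (mod 7); counting from Monday = 0 gives Monday.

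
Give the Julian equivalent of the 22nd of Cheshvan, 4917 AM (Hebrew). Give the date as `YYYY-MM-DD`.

Both dates share Julian Day Number 2143598; in the Julian calendar that is 7 November 1156 CE.

1156-11-07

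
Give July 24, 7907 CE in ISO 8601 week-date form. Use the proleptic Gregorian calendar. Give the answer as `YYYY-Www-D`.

The weekday is Wednesday (ISO weekday 3).
That Wednesday belongs to ISO week 30 of ISO year 7907.

7907-W30-3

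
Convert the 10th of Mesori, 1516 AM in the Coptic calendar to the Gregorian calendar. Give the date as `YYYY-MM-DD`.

Julian Day Number of the source date = 2378723.
Converting JDN 2378723 to the Gregorian calendar gives 15 August 1800 CE.

1800-08-15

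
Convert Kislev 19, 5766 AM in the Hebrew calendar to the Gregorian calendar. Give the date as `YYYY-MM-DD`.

Both dates share Julian Day Number 2453725; in the Gregorian calendar that is 20 December 2005 CE.

2005-12-20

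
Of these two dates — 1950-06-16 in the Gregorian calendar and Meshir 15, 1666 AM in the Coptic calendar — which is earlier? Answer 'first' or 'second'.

First date → JDN 2433449; second date → JDN 2433335.
JDN 2433335 < JDN 2433449, so the second date is earlier.

second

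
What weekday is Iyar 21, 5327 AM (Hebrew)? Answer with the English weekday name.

Wednesday

Equivalently 10 May 1567 Gregorian, JDN 2293524.
JDN 2293524 mod 7 = 2, and JDN 0 was a Monday, so this is a Wednesday.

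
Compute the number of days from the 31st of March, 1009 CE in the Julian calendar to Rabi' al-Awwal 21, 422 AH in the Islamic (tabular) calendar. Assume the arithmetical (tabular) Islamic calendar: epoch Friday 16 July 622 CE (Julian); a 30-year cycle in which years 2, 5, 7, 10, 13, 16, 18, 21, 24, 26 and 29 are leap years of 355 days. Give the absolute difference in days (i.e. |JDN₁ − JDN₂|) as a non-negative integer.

JDN of the first date = 2089685.
JDN of the second date = 2097707.
|2097707 − 2089685| = 8022.

8022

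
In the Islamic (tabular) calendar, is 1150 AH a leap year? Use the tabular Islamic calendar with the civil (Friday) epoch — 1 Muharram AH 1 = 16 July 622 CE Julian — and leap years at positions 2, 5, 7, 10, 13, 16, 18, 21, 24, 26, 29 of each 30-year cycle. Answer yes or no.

yes

Year 1150 AH is year 10 of its 30-year cycle; leap positions are 2, 5, 7, 10, 13, 16, 18, 21, 24, 26, 29, so it is a leap year (355 days).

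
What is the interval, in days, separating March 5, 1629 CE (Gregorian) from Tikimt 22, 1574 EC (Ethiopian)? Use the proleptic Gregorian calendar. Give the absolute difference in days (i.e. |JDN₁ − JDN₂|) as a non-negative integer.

JDN of the first date = 2316104.
JDN of the second date = 2298810.
|2298810 − 2316104| = 17294.

17294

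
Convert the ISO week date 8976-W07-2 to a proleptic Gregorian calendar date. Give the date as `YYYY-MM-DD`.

ISO week 1 of 8976 is the week containing the first Thursday of 8976.
Week 7, day 2 (Tuesday) lands on 8976-02-13.

8976-02-13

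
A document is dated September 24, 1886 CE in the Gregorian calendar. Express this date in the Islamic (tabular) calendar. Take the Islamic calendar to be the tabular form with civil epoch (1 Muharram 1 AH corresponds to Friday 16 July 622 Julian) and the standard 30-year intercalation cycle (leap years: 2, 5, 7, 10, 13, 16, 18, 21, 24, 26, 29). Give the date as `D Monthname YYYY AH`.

Both dates share Julian Day Number 2410174; in the tabular Islamic calendar that is 25 Dhu al-Hijjah 1303 AH.

25 Dhu al-Hijjah 1303 AH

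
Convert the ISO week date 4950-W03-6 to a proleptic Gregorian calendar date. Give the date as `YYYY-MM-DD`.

ISO week 1 of 4950 is the week containing the first Thursday of 4950.
Week 3, day 6 (Saturday) lands on 4950-01-17.

4950-01-17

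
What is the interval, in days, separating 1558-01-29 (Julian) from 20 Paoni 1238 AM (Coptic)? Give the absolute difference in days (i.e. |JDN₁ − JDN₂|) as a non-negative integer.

JDN of the first date = 2290146.
JDN of the second date = 2277133.
|2277133 − 2290146| = 13013.

13013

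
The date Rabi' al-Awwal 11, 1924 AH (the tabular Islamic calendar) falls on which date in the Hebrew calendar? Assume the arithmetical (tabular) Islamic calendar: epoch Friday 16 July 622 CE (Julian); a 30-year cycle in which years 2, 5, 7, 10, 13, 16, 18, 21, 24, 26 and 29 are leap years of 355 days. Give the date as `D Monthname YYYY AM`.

11 Tammuz 6248 AM

The source date corresponds to 21 June 2488 in the Gregorian calendar (JDN 2629956).
That day falls on 11 Tammuz 6248 AM in the Hebrew calendar.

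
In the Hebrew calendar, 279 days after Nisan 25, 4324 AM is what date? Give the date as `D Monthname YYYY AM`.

JDN of Nisan 25, 4324 AM = 1927171.
1927171 + 279 = 1927450.
JDN 1927450 in the Hebrew calendar is 8 Shevat 4325 AM.

8 Shevat 4325 AM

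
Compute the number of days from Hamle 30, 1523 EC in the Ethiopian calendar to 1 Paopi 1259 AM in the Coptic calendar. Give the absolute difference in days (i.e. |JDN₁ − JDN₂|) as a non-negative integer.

4084

JDN of the first date = 2280460.
JDN of the second date = 2284544.
|2284544 − 2280460| = 4084.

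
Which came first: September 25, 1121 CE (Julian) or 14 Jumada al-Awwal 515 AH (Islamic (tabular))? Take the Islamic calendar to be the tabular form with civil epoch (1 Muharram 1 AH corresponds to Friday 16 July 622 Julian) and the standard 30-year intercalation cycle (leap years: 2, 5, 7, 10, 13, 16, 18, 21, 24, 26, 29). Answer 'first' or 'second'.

The two dates have Julian Day Numbers 2130771 and 2130715 respectively.
Since 2130715 < 2130771, the second date comes first.

second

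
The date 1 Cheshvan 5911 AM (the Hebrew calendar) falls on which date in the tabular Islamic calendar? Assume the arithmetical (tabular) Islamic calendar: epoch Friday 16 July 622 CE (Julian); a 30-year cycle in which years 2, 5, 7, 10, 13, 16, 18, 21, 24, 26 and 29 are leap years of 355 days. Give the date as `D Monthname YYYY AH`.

1 Rabi' al-Awwal 1576 AH

The source date corresponds to 22 October 2150 in the Gregorian calendar (JDN 2506626).
That day falls on 1 Rabi' al-Awwal 1576 AH in the tabular Islamic calendar.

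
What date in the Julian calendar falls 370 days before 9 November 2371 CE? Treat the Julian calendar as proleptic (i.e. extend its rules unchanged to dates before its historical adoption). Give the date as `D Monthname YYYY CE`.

4 November 2370 CE

JDN of 9 November 2371 CE = 2587378.
2587378 − 370 = 2587008.
JDN 2587008 in the Julian calendar is 4 November 2370 CE.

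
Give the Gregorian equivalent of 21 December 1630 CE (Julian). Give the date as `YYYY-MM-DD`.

1630-12-31

The Julian–Gregorian offset here is 10 days (Julian trailing).
21 December 1630 Julian + 10 days → 31 December 1630 Gregorian.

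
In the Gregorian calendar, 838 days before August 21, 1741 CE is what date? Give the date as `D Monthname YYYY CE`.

6 May 1739 CE

Counting 838 days back from JDN 2357180 reaches JDN 2356342, which is 6 May 1739 CE.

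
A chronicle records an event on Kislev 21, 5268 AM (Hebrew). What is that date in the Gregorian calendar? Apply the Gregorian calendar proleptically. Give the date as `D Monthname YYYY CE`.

Julian Day Number of the source date = 2271818.
Converting JDN 2271818 to the Gregorian calendar gives 5 December 1507 CE.

5 December 1507 CE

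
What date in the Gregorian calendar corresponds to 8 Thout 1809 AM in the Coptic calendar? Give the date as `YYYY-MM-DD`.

2092-09-18

Both dates share Julian Day Number 2485409; in the Gregorian calendar that is 18 September 2092 CE.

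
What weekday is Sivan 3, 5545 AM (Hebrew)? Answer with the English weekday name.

Equivalently 12 May 1785 Gregorian, JDN 2373150.
2373150 ≡ 3 (mod 7); counting from Monday = 0 gives Thursday.

Thursday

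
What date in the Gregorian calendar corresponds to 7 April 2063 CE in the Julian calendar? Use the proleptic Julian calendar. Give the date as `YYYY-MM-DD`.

2063-04-20

For dates in this range the Gregorian date is 13 days ahead of the Julian.
7 April 2063 Julian + 13 days → 20 April 2063 Gregorian.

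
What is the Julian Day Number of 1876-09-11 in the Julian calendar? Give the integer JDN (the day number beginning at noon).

2406521

In the Gregorian calendar the same day is 23 September 1876.
JDN 2400001 is 17 November 1858 CE (Gregorian), MJD 0; the target day is +6520 days from there, so JDN = 2406521.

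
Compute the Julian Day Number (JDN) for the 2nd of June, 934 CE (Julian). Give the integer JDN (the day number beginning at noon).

2062354

Equivalently 7 June 934 (proleptic Gregorian).
JDN 2451545 is 1 January 2000 CE (Gregorian); the target day is −389191 days from there, so JDN = 2062354.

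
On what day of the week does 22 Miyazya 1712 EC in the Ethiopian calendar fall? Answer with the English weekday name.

Sunday

This is JDN 2349395 (28 April 1720 Gregorian).
Since JDN mod 7 = 6 (0 = Monday), the day is Sunday.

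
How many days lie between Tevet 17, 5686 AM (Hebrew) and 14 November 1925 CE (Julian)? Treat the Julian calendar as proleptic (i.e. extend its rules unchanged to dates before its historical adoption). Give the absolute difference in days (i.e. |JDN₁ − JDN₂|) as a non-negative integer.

37

First date → JDN 2424519; second date → JDN 2424482.
The interval is |2424519 − 2424482| = 37 days.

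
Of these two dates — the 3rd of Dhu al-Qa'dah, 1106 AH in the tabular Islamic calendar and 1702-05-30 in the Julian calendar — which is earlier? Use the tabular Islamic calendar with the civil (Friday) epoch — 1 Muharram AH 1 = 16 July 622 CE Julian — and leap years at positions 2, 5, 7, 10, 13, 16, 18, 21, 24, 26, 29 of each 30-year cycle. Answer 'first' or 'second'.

first

Converting both to JDN: 2340312 vs 2342863; the smaller is the first.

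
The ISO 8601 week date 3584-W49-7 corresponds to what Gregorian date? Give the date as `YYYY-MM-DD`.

3584-12-09

ISO week 1 of 3584 is the week containing the first Thursday of 3584.
Week 49, day 7 (Sunday) lands on 3584-12-09.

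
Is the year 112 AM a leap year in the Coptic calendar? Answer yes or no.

no

112 mod 4 = 0; in the Coptic calendar a year is leap when year mod 4 = 3, so it is a common year.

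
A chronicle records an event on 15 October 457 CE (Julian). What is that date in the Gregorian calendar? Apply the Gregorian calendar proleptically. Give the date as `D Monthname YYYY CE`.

16 October 457 CE

For dates in this range the Gregorian date is 1 day ahead of the Julian.
15 October 457 Julian + 1 day → 16 October 457 Gregorian.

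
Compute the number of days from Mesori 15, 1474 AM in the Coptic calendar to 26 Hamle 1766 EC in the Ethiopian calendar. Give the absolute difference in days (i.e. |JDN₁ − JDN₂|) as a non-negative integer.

5825

First date → JDN 2363387; second date → JDN 2369212.
The interval is |2363387 − 2369212| = 5825 days.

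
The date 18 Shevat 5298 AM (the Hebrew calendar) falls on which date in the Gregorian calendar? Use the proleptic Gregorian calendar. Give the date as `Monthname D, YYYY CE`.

Julian Day Number of the source date = 2282831.
Converting JDN 2282831 to the Gregorian calendar gives 29 January 1538 CE.

January 29, 1538 CE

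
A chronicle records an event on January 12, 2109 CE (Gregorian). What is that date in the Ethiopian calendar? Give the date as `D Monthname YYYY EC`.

Julian Day Number of the source date = 2491368.
Converting JDN 2491368 to the Ethiopian calendar gives 3 Tir 2101 EC.

3 Tir 2101 EC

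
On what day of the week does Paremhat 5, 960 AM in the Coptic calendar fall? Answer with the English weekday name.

Tuesday

In the proleptic Gregorian calendar this is 8 March 1244 (JDN 2175489).
2175489 ≡ 1 (mod 7); counting from Monday = 0 gives Tuesday.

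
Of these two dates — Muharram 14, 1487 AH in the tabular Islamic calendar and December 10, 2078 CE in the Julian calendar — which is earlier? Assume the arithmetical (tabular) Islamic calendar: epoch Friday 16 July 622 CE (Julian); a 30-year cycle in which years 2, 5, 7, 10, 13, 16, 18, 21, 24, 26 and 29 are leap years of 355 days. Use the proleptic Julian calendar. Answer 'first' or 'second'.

first

The two dates have Julian Day Numbers 2475042 and 2480391 respectively.
Since 2475042 < 2480391, the first date comes first.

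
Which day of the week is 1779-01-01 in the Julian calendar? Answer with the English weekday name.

Tuesday

This is JDN 2370838 (12 January 1779 Gregorian).
Since JDN mod 7 = 1 (0 = Monday), the day is Tuesday.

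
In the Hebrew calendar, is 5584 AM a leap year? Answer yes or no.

Hebrew year 5584 is year 17 of its 19-year Metonic cycle; leap years are at positions 3, 6, 8, 11, 14, 17, 19, so it is a leap year (13 months).

yes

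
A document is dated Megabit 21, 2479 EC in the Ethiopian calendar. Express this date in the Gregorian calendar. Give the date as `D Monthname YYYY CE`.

Julian Day Number of the source date = 2629510.
Converting JDN 2629510 to the Gregorian calendar gives 2 April 2487 CE.

2 April 2487 CE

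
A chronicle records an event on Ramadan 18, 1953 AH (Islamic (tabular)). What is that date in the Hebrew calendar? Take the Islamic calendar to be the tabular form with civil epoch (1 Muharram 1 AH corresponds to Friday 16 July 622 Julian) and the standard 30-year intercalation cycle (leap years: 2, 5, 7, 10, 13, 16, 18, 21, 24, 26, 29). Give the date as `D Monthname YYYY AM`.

18 Shevat 6277 AM

Both dates share Julian Day Number 2640417; in the Hebrew calendar that is 18 Shevat 6277 AM.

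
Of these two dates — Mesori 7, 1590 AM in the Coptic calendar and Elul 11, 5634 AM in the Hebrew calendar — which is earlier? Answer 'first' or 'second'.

Converting both to JDN: 2405748 vs 2405760; the smaller is the first.

first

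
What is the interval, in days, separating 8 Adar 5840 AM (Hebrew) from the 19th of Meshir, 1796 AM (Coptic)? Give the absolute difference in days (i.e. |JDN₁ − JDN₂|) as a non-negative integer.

1

First date → JDN 2480823; second date → JDN 2480822.
The interval is |2480823 − 2480822| = 1 day.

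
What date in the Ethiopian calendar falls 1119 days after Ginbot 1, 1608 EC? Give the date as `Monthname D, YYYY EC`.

Counting 1119 days forward from JDN 2311418 reaches JDN 2312537, which is Ginbot 25, 1611 EC.

Ginbot 25, 1611 EC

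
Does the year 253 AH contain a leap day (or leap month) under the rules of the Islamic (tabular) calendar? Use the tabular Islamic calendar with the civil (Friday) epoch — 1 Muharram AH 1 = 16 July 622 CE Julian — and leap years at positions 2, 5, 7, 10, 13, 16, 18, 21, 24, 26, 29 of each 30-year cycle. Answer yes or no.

Year 253 AH is year 13 of its 30-year cycle; leap positions are 2, 5, 7, 10, 13, 16, 18, 21, 24, 26, 29, so it is a leap year (355 days).

yes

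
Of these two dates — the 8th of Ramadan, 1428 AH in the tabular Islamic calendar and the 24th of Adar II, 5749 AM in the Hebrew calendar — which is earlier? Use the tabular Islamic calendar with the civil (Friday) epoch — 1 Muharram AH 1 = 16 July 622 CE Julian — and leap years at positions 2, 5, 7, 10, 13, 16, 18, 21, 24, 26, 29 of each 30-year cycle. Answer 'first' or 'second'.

Converting both to JDN: 2454364 vs 2447617; the smaller is the second.

second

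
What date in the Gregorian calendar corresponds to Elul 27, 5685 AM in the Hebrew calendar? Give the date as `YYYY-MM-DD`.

1925-09-16

Both dates share Julian Day Number 2424410; in the Gregorian calendar that is 16 September 1925 CE.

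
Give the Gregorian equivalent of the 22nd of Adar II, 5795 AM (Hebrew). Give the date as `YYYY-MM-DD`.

Both dates share Julian Day Number 2464420; in the Gregorian calendar that is 2 April 2035 CE.

2035-04-02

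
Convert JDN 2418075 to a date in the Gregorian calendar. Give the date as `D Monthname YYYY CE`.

13 May 1908 CE

JDN 2451545 is 1 Jan 2000; 2418075 is −33470 days from there.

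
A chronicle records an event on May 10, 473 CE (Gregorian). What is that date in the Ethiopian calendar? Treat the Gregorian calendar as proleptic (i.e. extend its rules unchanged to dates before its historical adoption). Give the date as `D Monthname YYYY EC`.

Both dates share Julian Day Number 1893950; in the Ethiopian calendar that is 14 Ginbot 465 EC.

14 Ginbot 465 EC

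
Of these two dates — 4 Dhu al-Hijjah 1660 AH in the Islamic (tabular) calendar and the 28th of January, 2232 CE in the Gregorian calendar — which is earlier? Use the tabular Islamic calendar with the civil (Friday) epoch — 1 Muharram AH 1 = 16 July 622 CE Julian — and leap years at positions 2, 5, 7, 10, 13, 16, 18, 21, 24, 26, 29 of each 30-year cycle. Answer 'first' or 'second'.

First date → JDN 2536662; second date → JDN 2536308.
JDN 2536308 < JDN 2536662, so the second date is earlier.

second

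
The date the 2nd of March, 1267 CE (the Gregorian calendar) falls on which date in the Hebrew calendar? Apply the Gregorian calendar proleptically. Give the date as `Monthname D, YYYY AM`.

Both dates share Julian Day Number 2183883; in the Hebrew calendar that is 26 Adar I 5027 AM.

Adar I 26, 5027 AM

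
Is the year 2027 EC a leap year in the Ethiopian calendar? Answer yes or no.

2027 mod 4 = 3; in the Ethiopian calendar a year is leap when year mod 4 = 3, so it is a leap year.

yes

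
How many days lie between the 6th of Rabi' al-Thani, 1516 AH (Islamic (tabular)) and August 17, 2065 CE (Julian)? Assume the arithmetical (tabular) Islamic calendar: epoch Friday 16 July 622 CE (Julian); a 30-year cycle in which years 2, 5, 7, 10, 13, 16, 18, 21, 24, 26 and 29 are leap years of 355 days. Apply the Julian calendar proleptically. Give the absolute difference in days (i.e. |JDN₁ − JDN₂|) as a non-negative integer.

First date → JDN 2485399; second date → JDN 2475528.
The interval is |2485399 − 2475528| = 9871 days.

9871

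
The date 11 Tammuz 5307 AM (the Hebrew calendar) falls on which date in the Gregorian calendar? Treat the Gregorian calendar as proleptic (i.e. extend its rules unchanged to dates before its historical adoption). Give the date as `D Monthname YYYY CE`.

9 July 1547 CE

Julian Day Number of the source date = 2286279.
Converting JDN 2286279 to the Gregorian calendar gives 9 July 1547 CE.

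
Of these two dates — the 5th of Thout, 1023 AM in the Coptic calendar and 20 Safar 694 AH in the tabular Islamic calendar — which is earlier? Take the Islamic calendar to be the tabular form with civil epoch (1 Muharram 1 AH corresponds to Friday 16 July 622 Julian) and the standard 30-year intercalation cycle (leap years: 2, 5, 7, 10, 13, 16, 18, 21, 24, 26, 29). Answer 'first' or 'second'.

The two dates have Julian Day Numbers 2198319 and 2194065 respectively.
Since 2194065 < 2198319, the second date comes first.

second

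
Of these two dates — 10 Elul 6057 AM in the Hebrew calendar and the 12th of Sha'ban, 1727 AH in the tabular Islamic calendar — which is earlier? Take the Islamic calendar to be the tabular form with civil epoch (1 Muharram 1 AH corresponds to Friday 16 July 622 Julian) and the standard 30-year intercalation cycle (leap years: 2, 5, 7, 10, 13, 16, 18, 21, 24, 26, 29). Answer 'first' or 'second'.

first

The two dates have Julian Day Numbers 2560263 and 2560295 respectively.
Since 2560263 < 2560295, the first date comes first.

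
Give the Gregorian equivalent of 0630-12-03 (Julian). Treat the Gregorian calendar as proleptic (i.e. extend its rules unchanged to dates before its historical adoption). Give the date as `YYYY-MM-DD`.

0630-12-06

The Julian–Gregorian offset here is 3 days (Julian trailing).
3 December 630 Julian + 3 days → 6 December 630 Gregorian.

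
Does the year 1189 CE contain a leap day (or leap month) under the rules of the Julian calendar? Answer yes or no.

no

1189 mod 4 = 1, so it is a common year in the Julian calendar.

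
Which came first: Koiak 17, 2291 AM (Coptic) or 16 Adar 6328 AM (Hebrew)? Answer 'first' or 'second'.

Converting both to JDN: 2661558 vs 2659079; the smaller is the second.

second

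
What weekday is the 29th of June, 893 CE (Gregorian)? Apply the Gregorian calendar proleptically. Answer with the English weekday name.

Monday

2047402 ≡ 0 (mod 7); counting from Monday = 0 gives Monday.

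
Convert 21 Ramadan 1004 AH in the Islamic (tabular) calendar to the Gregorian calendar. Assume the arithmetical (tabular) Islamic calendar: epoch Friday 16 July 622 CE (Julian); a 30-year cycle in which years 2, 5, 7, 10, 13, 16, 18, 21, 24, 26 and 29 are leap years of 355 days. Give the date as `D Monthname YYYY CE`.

Julian Day Number of the source date = 2304126.
Converting JDN 2304126 to the Gregorian calendar gives 19 May 1596 CE.

19 May 1596 CE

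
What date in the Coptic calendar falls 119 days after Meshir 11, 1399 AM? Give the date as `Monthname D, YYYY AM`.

Counting 119 days forward from JDN 2335809 reaches JDN 2335928, which is Paoni 10, 1399 AM.

Paoni 10, 1399 AM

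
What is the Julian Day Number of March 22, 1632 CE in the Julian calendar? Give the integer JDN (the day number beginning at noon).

In the Gregorian calendar the same day is 1 April 1632.
JDN 2299161 is 15 October 1582 CE (Gregorian); the target day is +18066 days from there, so JDN = 2317227.

2317227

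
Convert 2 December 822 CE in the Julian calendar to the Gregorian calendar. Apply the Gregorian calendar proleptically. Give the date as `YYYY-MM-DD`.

0822-12-06

The Julian–Gregorian offset here is 4 days (Julian trailing).
2 December 822 Julian + 4 days → 6 December 822 Gregorian.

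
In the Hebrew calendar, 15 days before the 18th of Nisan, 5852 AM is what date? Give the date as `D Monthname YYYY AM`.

Counting 15 days back from JDN 2485263 reaches JDN 2485248, which is 3 Nisan 5852 AM.

3 Nisan 5852 AM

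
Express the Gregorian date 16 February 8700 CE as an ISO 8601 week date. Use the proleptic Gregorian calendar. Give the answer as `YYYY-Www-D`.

8700-W07-5

The weekday is Friday (ISO weekday 5).
That Friday belongs to ISO week 7 of ISO year 8700.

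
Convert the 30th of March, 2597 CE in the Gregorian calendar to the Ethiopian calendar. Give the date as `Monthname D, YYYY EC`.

Megabit 17, 2589 EC

Both dates share Julian Day Number 2669684; in the Ethiopian calendar that is 17 Megabit 2589 EC.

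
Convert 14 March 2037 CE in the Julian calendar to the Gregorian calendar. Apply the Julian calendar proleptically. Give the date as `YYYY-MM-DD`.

2037-03-27

At this point the Julian calendar is 13 days behind the Gregorian.
14 March 2037 Julian + 13 days → 27 March 2037 Gregorian.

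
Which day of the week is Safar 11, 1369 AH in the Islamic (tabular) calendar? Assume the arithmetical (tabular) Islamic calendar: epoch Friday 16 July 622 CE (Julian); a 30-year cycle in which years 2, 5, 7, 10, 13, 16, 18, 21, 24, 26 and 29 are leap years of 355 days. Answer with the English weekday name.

Saturday

Equivalently 3 December 1949 Gregorian, JDN 2433254.
2433254 ≡ 5 (mod 7); counting from Monday = 0 gives Saturday.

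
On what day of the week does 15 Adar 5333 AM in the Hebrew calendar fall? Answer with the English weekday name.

Equivalently 28 February 1573 Gregorian, JDN 2295645.
JDN 2295645 mod 7 = 2, and JDN 0 was a Monday, so this is a Wednesday.

Wednesday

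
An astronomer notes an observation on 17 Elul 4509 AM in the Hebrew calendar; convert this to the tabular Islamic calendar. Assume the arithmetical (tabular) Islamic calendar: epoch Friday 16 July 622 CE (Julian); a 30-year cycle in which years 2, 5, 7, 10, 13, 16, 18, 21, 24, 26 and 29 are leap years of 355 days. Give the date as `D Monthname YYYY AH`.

17 Muharram 132 AH

Both dates share Julian Day Number 1994878; in the tabular Islamic calendar that is 17 Muharram 132 AH.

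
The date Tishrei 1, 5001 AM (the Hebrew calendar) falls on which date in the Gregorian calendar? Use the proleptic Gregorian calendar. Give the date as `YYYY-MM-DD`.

Both dates share Julian Day Number 2174229; in the Gregorian calendar that is 25 September 1240 CE.

1240-09-25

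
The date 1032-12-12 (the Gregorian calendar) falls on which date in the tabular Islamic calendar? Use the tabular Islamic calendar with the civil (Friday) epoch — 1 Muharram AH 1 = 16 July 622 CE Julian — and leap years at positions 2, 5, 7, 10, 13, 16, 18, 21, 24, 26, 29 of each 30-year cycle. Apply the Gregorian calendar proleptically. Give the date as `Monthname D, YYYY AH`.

Dhu al-Hijjah 29, 423 AH

Julian Day Number of the source date = 2098336.
Converting JDN 2098336 to the tabular Islamic calendar gives 29 Dhu al-Hijjah 423 AH.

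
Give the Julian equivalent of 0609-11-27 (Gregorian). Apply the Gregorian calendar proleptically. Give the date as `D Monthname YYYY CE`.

24 November 609 CE

The Julian–Gregorian offset here is 3 days (Julian trailing).
27 November 609 Gregorian − 3 days → 24 November 609 Julian.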